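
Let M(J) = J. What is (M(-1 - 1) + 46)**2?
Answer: 1936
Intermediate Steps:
(M(-1 - 1) + 46)**2 = ((-1 - 1) + 46)**2 = (-2 + 46)**2 = 44**2 = 1936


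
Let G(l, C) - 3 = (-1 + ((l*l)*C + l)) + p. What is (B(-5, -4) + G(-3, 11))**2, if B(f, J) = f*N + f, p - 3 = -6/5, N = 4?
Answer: 139876/25 ≈ 5595.0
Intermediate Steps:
p = 9/5 (p = 3 - 6/5 = 9/5 ≈ 1.8000)
B(f, J) = 5*f (B(f, J) = f*4 + f = 4*f + f = 5*f)
G(l, C) = 19/5 + l + C*l**2 (G(l, C) = 3 + ((-1 + ((l*l)*C + l)) + 9/5) = 3 + ((-1 + (l**2*C + l)) + 9/5) = 3 + ((-1 + (C*l**2 + l)) + 9/5) = 3 + ((-1 + (l + C*l**2)) + 9/5) = 3 + ((-1 + l + C*l**2) + 9/5) = 3 + (4/5 + l + C*l**2) = 19/5 + l + C*l**2)
(B(-5, -4) + G(-3, 11))**2 = (5*(-5) + (19/5 - 3 + 11*(-3)**2))**2 = (-25 + (19/5 - 3 + 11*9))**2 = (-25 + (19/5 - 3 + 99))**2 = (-25 + 499/5)**2 = (374/5)**2 = 139876/25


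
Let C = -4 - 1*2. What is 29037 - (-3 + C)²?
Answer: 28956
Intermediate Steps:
C = -6 (C = -4 - 2 = -6)
29037 - (-3 + C)² = 29037 - (-3 - 6)² = 29037 - 1*(-9)² = 29037 - 1*81 = 29037 - 81 = 28956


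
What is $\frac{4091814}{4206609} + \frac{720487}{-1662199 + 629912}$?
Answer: $\frac{132568811115}{482491976087} \approx 0.27476$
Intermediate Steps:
$\frac{4091814}{4206609} + \frac{720487}{-1662199 + 629912} = 4091814 \cdot \frac{1}{4206609} + \frac{720487}{-1032287} = \frac{454646}{467401} + 720487 \left(- \frac{1}{1032287}\right) = \frac{454646}{467401} - \frac{720487}{1032287} = \frac{132568811115}{482491976087}$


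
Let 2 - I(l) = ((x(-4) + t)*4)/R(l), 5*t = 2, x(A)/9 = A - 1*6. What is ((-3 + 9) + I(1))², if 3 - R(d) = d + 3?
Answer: 3069504/25 ≈ 1.2278e+5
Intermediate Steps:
x(A) = -54 + 9*A (x(A) = 9*(A - 1*6) = 9*(A - 6) = 9*(-6 + A) = -54 + 9*A)
t = ⅖ (t = (⅕)*2 = ⅖ ≈ 0.40000)
R(d) = -d (R(d) = 3 - (d + 3) = 3 - (3 + d) = 3 + (-3 - d) = -d)
I(l) = 2 - 1792/(5*l) (I(l) = 2 - ((-54 + 9*(-4)) + ⅖)*4/((-l)) = 2 - ((-54 - 36) + ⅖)*4*(-1/l) = 2 - (-90 + ⅖)*4*(-1/l) = 2 - (-448/5*4)*(-1/l) = 2 - (-1792)*(-1/l)/5 = 2 - 1792/(5*l))
((-3 + 9) + I(1))² = ((-3 + 9) + (2 - 1792/5/1))² = (6 + (2 - 1792/5*1))² = (6 + (2 - 1792/5))² = (6 - 1782/5)² = (-1752/5)² = 3069504/25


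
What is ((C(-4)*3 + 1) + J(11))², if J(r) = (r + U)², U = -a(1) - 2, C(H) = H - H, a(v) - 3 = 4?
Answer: 25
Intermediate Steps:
a(v) = 7 (a(v) = 3 + 4 = 7)
C(H) = 0
U = -9 (U = -1*7 - 2 = -7 - 2 = -9)
J(r) = (-9 + r)² (J(r) = (r - 9)² = (-9 + r)²)
((C(-4)*3 + 1) + J(11))² = ((0*3 + 1) + (-9 + 11)²)² = ((0 + 1) + 2²)² = (1 + 4)² = 5² = 25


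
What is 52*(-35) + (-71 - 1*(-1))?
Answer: -1890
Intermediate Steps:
52*(-35) + (-71 - 1*(-1)) = -1820 + (-71 + 1) = -1820 - 70 = -1890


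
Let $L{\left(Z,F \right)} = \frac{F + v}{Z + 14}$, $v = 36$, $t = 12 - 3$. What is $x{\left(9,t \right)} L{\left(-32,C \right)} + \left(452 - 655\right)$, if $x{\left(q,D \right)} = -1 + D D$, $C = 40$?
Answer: $- \frac{4867}{9} \approx -540.78$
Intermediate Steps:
$t = 9$
$L{\left(Z,F \right)} = \frac{36 + F}{14 + Z}$ ($L{\left(Z,F \right)} = \frac{F + 36}{Z + 14} = \frac{36 + F}{14 + Z}$)
$x{\left(q,D \right)} = -1 + D^{2}$
$x{\left(9,t \right)} L{\left(-32,C \right)} + \left(452 - 655\right) = \left(-1 + 9^{2}\right) \frac{36 + 40}{14 - 32} + \left(452 - 655\right) = \left(-1 + 81\right) \frac{1}{-18} \cdot 76 - 203 = 80 \left(\left(- \frac{1}{18}\right) 76\right) - 203 = 80 \left(- \frac{38}{9}\right) - 203 = - \frac{3040}{9} - 203 = - \frac{4867}{9}$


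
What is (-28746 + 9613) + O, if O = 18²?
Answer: -18809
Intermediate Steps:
O = 324
(-28746 + 9613) + O = (-28746 + 9613) + 324 = -19133 + 324 = -18809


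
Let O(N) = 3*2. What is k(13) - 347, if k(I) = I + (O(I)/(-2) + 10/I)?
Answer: -4371/13 ≈ -336.23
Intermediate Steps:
O(N) = 6
k(I) = -3 + I + 10/I (k(I) = I + (6/(-2) + 10/I) = I + (6*(-½) + 10/I) = I + (-3 + 10/I) = -3 + I + 10/I)
k(13) - 347 = (-3 + 13 + 10/13) - 347 = 140/13 - 347 = -4371/13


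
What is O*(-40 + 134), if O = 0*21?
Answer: 0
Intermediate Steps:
O = 0
O*(-40 + 134) = 0*(-40 + 134) = 0*94 = 0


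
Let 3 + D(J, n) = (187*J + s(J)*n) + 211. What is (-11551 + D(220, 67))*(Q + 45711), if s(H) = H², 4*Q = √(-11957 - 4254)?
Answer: 149593681467 + 3272597*I*√16211/4 ≈ 1.4959e+11 + 1.0417e+8*I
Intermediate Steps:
Q = I*√16211/4 (Q = √(-11957 - 4254)/4 = √(-16211)/4 = (I*√16211)/4 = I*√16211/4 ≈ 31.831*I)
D(J, n) = 208 + 187*J + n*J² (D(J, n) = -3 + ((187*J + J²*n) + 211) = -3 + ((187*J + n*J²) + 211) = -3 + (211 + 187*J + n*J²) = 208 + 187*J + n*J²)
(-11551 + D(220, 67))*(Q + 45711) = (-11551 + (208 + 187*220 + 67*220²))*(I*√16211/4 + 45711) = (-11551 + (208 + 41140 + 67*48400))*(45711 + I*√16211/4) = (-11551 + (208 + 41140 + 3242800))*(45711 + I*√16211/4) = (-11551 + 3284148)*(45711 + I*√16211/4) = 3272597*(45711 + I*√16211/4) = 149593681467 + 3272597*I*√16211/4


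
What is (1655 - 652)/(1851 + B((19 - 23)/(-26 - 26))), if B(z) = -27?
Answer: 1003/1824 ≈ 0.54989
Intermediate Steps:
(1655 - 652)/(1851 + B((19 - 23)/(-26 - 26))) = (1655 - 652)/(1851 - 27) = 1003/1824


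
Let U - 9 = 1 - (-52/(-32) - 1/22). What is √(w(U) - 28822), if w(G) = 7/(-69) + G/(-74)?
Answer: I*√363692495363307/112332 ≈ 169.77*I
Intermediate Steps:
U = 741/88 (U = 9 + (1 - (-52/(-32) - 1/22)) = 9 + (1 - (-52*(-1/32) - 1*1/22)) = 9 + (1 - (13/8 - 1/22)) = 9 + (1 - 1*139/88) = 9 + (1 - 139/88) = 9 - 51/88 = 741/88 ≈ 8.4205)
w(G) = -7/69 - G/74 (w(G) = 7*(-1/69) + G*(-1/74) = -7/69 - G/74)
√(w(U) - 28822) = √((-7/69 - 1/74*741/88) - 28822) = √((-7/69 - 741/6512) - 28822) = √(-96713/449328 - 28822) = √(-12950628329/449328) = I*√363692495363307/112332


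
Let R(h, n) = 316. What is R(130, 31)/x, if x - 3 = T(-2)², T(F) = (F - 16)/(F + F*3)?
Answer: 5056/129 ≈ 39.194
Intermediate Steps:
T(F) = (-16 + F)/(4*F) (T(F) = (-16 + F)/(F + 3*F) = (-16 + F)/((4*F)) = (-16 + F)*(1/(4*F)) = (-16 + F)/(4*F))
x = 129/16 (x = 3 + ((¼)*(-16 - 2)/(-2))² = 3 + ((¼)*(-½)*(-18))² = 3 + (9/4)² = 3 + 81/16 = 129/16 ≈ 8.0625)
R(130, 31)/x = 316/(129/16) = 316*(16/129) = 5056/129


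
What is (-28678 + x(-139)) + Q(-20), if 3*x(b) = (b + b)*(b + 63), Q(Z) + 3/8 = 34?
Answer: -518441/24 ≈ -21602.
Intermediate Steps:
Q(Z) = 269/8 (Q(Z) = -3/8 + 34 = 269/8)
x(b) = 2*b*(63 + b)/3 (x(b) = ((b + b)*(b + 63))/3 = ((2*b)*(63 + b))/3 = (2*b*(63 + b))/3 = 2*b*(63 + b)/3)
(-28678 + x(-139)) + Q(-20) = (-28678 + (⅔)*(-139)*(63 - 139)) + 269/8 = (-28678 + (⅔)*(-139)*(-76)) + 269/8 = (-28678 + 21128/3) + 269/8 = -64906/3 + 269/8 = -518441/24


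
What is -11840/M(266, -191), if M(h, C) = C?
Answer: 11840/191 ≈ 61.990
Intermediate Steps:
-11840/M(266, -191) = -11840/(-191) = -11840*(-1/191) = 11840/191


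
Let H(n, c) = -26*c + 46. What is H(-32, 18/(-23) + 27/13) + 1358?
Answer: 31518/23 ≈ 1370.3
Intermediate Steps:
H(n, c) = 46 - 26*c
H(-32, 18/(-23) + 27/13) + 1358 = (46 - 26*(18/(-23) + 27/13)) + 1358 = (46 - 26*(18*(-1/23) + 27*(1/13))) + 1358 = (46 - 26*(-18/23 + 27/13)) + 1358 = (46 - 26*387/299) + 1358 = (46 - 774/23) + 1358 = 284/23 + 1358 = 31518/23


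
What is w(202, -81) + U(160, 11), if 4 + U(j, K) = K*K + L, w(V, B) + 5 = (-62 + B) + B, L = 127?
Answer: 15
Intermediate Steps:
w(V, B) = -67 + 2*B (w(V, B) = -5 + ((-62 + B) + B) = -5 + (-62 + 2*B) = -67 + 2*B)
U(j, K) = 123 + K**2 (U(j, K) = -4 + (K*K + 127) = -4 + (K**2 + 127) = -4 + (127 + K**2) = 123 + K**2)
w(202, -81) + U(160, 11) = (-67 + 2*(-81)) + (123 + 11**2) = (-67 - 162) + (123 + 121) = -229 + 244 = 15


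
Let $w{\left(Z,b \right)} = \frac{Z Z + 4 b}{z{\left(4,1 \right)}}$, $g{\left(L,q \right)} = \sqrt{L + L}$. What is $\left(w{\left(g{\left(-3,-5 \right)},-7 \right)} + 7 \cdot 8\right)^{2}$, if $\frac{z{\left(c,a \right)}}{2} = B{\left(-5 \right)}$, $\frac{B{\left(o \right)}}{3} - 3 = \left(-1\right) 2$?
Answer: $\frac{22801}{9} \approx 2533.4$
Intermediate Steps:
$B{\left(o \right)} = 3$ ($B{\left(o \right)} = 9 + 3 \left(\left(-1\right) 2\right) = 9 + 3 \left(-2\right) = 9 - 6 = 3$)
$z{\left(c,a \right)} = 6$ ($z{\left(c,a \right)} = 2 \cdot 3 = 6$)
$g{\left(L,q \right)} = \sqrt{2} \sqrt{L}$ ($g{\left(L,q \right)} = \sqrt{2 L} = \sqrt{2} \sqrt{L}$)
$w{\left(Z,b \right)} = \frac{Z^{2}}{6} + \frac{2 b}{3}$ ($w{\left(Z,b \right)} = \frac{Z Z + 4 b}{6} = \left(Z^{2} + 4 b\right) \frac{1}{6} = \frac{Z^{2}}{6} + \frac{2 b}{3}$)
$\left(w{\left(g{\left(-3,-5 \right)},-7 \right)} + 7 \cdot 8\right)^{2} = \left(\left(\frac{\left(\sqrt{2} \sqrt{-3}\right)^{2}}{6} + \frac{2}{3} \left(-7\right)\right) + 7 \cdot 8\right)^{2} = \left(\left(\frac{\left(\sqrt{2} i \sqrt{3}\right)^{2}}{6} - \frac{14}{3}\right) + 56\right)^{2} = \left(\left(\frac{\left(i \sqrt{6}\right)^{2}}{6} - \frac{14}{3}\right) + 56\right)^{2} = \left(\left(\frac{1}{6} \left(-6\right) - \frac{14}{3}\right) + 56\right)^{2} = \left(\left(-1 - \frac{14}{3}\right) + 56\right)^{2} = \left(- \frac{17}{3} + 56\right)^{2} = \left(\frac{151}{3}\right)^{2} = \frac{22801}{9}$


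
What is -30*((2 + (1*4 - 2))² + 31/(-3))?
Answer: -170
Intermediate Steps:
-30*((2 + (1*4 - 2))² + 31/(-3)) = -30*((2 + (4 - 2))² + 31*(-⅓)) = -30*((2 + 2)² - 31/3) = -30*(4² - 31/3) = -30*(16 - 31/3) = -30*17/3 = -170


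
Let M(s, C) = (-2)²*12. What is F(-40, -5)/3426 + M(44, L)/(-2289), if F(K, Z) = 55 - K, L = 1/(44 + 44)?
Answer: 17669/2614038 ≈ 0.0067593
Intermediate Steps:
L = 1/88 ≈ 0.011364
M(s, C) = 48 (M(s, C) = 4*12 = 48)
F(-40, -5)/3426 + M(44, L)/(-2289) = (55 - 1*(-40))/3426 + 48/(-2289) = (55 + 40)*(1/3426) + 48*(-1/2289) = 95*(1/3426) - 16/763 = 95/3426 - 16/763 = 17669/2614038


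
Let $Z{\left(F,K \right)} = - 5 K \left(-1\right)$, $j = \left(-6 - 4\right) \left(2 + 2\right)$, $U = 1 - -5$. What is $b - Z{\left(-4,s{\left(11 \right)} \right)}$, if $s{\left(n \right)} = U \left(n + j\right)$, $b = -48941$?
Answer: $-48071$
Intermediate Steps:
$U = 6$ ($U = 1 + 5 = 6$)
$j = -40$ ($j = \left(-10\right) 4 = -40$)
$s{\left(n \right)} = -240 + 6 n$ ($s{\left(n \right)} = 6 \left(n - 40\right) = 6 \left(-40 + n\right) = -240 + 6 n$)
$Z{\left(F,K \right)} = 5 K$
$b - Z{\left(-4,s{\left(11 \right)} \right)} = -48941 - 5 \left(-240 + 6 \cdot 11\right) = -48941 - 5 \left(-240 + 66\right) = -48941 - 5 \left(-174\right) = -48941 - -870 = -48941 + 870 = -48071$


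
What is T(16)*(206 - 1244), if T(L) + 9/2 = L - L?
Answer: 4671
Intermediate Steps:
T(L) = -9/2 (T(L) = -9/2 + (L - L) = -9/2 + 0 = -9/2)
T(16)*(206 - 1244) = -9*(206 - 1244)/2 = -9/2*(-1038) = 4671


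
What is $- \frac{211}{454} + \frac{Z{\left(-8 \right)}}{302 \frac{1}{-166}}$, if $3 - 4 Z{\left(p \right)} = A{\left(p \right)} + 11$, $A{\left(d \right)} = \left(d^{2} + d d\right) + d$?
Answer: $\frac{1173963}{68554} \approx 17.125$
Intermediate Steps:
$A{\left(d \right)} = d + 2 d^{2}$ ($A{\left(d \right)} = \left(d^{2} + d^{2}\right) + d = 2 d^{2} + d = d + 2 d^{2}$)
$Z{\left(p \right)} = -2 - \frac{p \left(1 + 2 p\right)}{4}$ ($Z{\left(p \right)} = \frac{3}{4} - \frac{p \left(1 + 2 p\right) + 11}{4} = \frac{3}{4} - \frac{11 + p \left(1 + 2 p\right)}{4} = \frac{3}{4} - \left(\frac{11}{4} + \frac{p \left(1 + 2 p\right)}{4}\right) = -2 - \frac{p \left(1 + 2 p\right)}{4}$)
$- \frac{211}{454} + \frac{Z{\left(-8 \right)}}{302 \frac{1}{-166}} = - \frac{211}{454} + \frac{-2 - - 2 \left(1 + 2 \left(-8\right)\right)}{302 \frac{1}{-166}} = \left(-211\right) \frac{1}{454} + \frac{-2 - - 2 \left(1 - 16\right)}{302 \left(- \frac{1}{166}\right)} = - \frac{211}{454} + \frac{-2 - \left(-2\right) \left(-15\right)}{- \frac{151}{83}} = - \frac{211}{454} + \left(-2 - 30\right) \left(- \frac{83}{151}\right) = - \frac{211}{454} - - \frac{2656}{151} = - \frac{211}{454} + \frac{2656}{151} = \frac{1173963}{68554}$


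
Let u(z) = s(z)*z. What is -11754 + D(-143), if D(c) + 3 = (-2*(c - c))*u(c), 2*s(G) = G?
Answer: -11757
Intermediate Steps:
s(G) = G/2
u(z) = z²/2 (u(z) = (z/2)*z = z²/2)
D(c) = -3 (D(c) = -3 + (-2*(c - c))*(c²/2) = -3 + (-2*0)*(c²/2) = -3 + 0*(c²/2) = -3 + 0 = -3)
-11754 + D(-143) = -11754 - 3 = -11757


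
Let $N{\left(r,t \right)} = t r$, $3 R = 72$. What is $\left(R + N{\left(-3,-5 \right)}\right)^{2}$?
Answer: $1521$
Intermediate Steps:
$R = 24$ ($R = \frac{1}{3} \cdot 72 = 24$)
$N{\left(r,t \right)} = r t$
$\left(R + N{\left(-3,-5 \right)}\right)^{2} = \left(24 - -15\right)^{2} = \left(24 + 15\right)^{2} = 39^{2} = 1521$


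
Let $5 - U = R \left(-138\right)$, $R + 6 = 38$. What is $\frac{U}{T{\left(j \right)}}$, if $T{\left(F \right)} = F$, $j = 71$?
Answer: $\frac{4421}{71} \approx 62.268$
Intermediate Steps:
$R = 32$ ($R = -6 + 38 = 32$)
$U = 4421$ ($U = 5 - 32 \left(-138\right) = 5 - -4416 = 5 + 4416 = 4421$)
$\frac{U}{T{\left(j \right)}} = \frac{4421}{71}$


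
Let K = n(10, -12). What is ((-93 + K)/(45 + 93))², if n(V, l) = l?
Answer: 1225/2116 ≈ 0.57892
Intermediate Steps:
K = -12
((-93 + K)/(45 + 93))² = ((-93 - 12)/(45 + 93))² = (-105/138)² = (-105*1/138)² = (-35/46)² = 1225/2116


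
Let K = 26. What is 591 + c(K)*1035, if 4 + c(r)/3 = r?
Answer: 68901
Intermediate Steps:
c(r) = -12 + 3*r
591 + c(K)*1035 = 591 + (-12 + 3*26)*1035 = 591 + (-12 + 78)*1035 = 591 + 66*1035 = 591 + 68310 = 68901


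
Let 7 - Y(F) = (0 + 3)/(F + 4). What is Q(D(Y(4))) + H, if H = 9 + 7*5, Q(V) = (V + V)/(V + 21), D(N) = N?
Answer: 9830/221 ≈ 44.480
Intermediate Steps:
Y(F) = 7 - 3/(4 + F) (Y(F) = 7 - (0 + 3)/(F + 4) = 7 - 3/(4 + F))
Q(V) = 2*V/(21 + V) (Q(V) = (2*V)/(21 + V) = 2*V/(21 + V))
H = 44 (H = 9 + 35 = 44)
Q(D(Y(4))) + H = 2*((25 + 7*4)/(4 + 4))/(21 + (25 + 7*4)/(4 + 4)) + 44 = 2*((25 + 28)/8)/(21 + (25 + 28)/8) + 44 = 2*((⅛)*53)/(21 + (⅛)*53) + 44 = 2*(53/8)/(21 + 53/8) + 44 = 2*(53/8)/(221/8) + 44 = 2*(53/8)*(8/221) + 44 = 106/221 + 44 = 9830/221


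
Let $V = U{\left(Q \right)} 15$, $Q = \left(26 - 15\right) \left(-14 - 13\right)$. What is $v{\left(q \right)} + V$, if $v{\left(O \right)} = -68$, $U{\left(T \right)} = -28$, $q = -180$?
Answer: $-488$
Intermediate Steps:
$Q = -297$ ($Q = 11 \left(-27\right) = -297$)
$V = -420$ ($V = \left(-28\right) 15 = -420$)
$v{\left(q \right)} + V = -68 - 420 = -488$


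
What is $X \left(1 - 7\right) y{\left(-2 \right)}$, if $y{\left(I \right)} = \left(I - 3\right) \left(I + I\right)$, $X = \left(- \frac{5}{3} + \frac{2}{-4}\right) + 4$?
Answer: $-220$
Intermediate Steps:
$X = \frac{11}{6}$ ($X = \left(\left(-5\right) \frac{1}{3} + 2 \left(- \frac{1}{4}\right)\right) + 4 = \left(- \frac{5}{3} - \frac{1}{2}\right) + 4 = - \frac{13}{6} + 4 = \frac{11}{6} \approx 1.8333$)
$y{\left(I \right)} = 2 I \left(-3 + I\right)$ ($y{\left(I \right)} = \left(-3 + I\right) 2 I = 2 I \left(-3 + I\right)$)
$X \left(1 - 7\right) y{\left(-2 \right)} = \frac{11 \left(1 - 7\right)}{6} \cdot 2 \left(-2\right) \left(-3 - 2\right) = \frac{11 \left(1 - 7\right)}{6} \cdot 2 \left(-2\right) \left(-5\right) = \frac{11 \left(1 - 7\right)}{6} \cdot 20 = \frac{11}{6} \left(-6\right) 20 = \left(-11\right) 20 = -220$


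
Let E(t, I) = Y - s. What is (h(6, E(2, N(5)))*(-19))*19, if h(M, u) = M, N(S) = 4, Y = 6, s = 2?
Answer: -2166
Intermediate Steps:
E(t, I) = 4 (E(t, I) = 6 - 1*2 = 6 - 2 = 4)
(h(6, E(2, N(5)))*(-19))*19 = (6*(-19))*19 = -114*19 = -2166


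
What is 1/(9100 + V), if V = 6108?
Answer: 1/15208 ≈ 6.5755e-5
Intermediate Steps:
1/(9100 + V) = 1/(9100 + 6108) = 1/15208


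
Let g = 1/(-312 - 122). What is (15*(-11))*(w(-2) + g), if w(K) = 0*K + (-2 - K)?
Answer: 165/434 ≈ 0.38018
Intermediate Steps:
g = -1/434 (g = 1/(-434) = -1/434 ≈ -0.0023041)
w(K) = -2 - K (w(K) = 0 + (-2 - K) = -2 - K)
(15*(-11))*(w(-2) + g) = (15*(-11))*((-2 - 1*(-2)) - 1/434) = -165*((-2 + 2) - 1/434) = -165*(0 - 1/434) = -165*(-1/434) = 165/434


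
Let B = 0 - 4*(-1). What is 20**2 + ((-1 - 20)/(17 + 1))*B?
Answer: 1186/3 ≈ 395.33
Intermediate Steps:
B = 4 (B = 0 + 4 = 4)
20**2 + ((-1 - 20)/(17 + 1))*B = 20**2 + ((-1 - 20)/(17 + 1))*4 = 400 - 21/18*4 = 400 - 21*1/18*4 = 400 - 7/6*4 = 400 - 14/3 = 1186/3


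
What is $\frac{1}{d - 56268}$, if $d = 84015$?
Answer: $\frac{1}{27747} \approx 3.604 \cdot 10^{-5}$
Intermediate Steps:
$\frac{1}{d - 56268} = \frac{1}{84015 - 56268} = \frac{1}{27747}$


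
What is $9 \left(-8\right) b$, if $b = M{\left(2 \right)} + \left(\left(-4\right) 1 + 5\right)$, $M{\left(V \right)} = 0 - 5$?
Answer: $288$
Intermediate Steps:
$M{\left(V \right)} = -5$ ($M{\left(V \right)} = 0 - 5 = -5$)
$b = -4$ ($b = -5 + \left(\left(-4\right) 1 + 5\right) = -5 + \left(-4 + 5\right) = -5 + 1 = -4$)
$9 \left(-8\right) b = 9 \left(-8\right) \left(-4\right) = \left(-72\right) \left(-4\right) = 288$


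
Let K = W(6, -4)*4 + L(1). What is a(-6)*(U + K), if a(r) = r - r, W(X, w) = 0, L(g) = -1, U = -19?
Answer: 0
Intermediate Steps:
a(r) = 0
K = -1 (K = 0*4 - 1 = 0 - 1 = -1)
a(-6)*(U + K) = 0*(-19 - 1) = 0*(-20) = 0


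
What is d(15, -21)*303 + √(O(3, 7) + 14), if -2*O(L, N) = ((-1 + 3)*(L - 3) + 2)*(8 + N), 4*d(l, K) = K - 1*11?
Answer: -2424 + I ≈ -2424.0 + 1.0*I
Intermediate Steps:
d(l, K) = -11/4 + K/4 (d(l, K) = (K - 1*11)/4 = (K - 11)/4 = (-11 + K)/4 = -11/4 + K/4)
O(L, N) = -(-4 + 2*L)*(8 + N)/2 (O(L, N) = -((-1 + 3)*(L - 3) + 2)*(8 + N)/2 = -(2*(-3 + L) + 2)*(8 + N)/2 = -((-6 + 2*L) + 2)*(8 + N)/2 = -(-4 + 2*L)*(8 + N)/2)
d(15, -21)*303 + √(O(3, 7) + 14) = (-11/4 + (¼)*(-21))*303 + √((16 - 8*3 + 2*7 - 1*3*7) + 14) = (-11/4 - 21/4)*303 + √((16 - 24 + 14 - 21) + 14) = -8*303 + √(-15 + 14) = -2424 + √(-1) = -2424 + I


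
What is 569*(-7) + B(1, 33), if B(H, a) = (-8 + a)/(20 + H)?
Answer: -83618/21 ≈ -3981.8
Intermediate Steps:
B(H, a) = (-8 + a)/(20 + H)
569*(-7) + B(1, 33) = 569*(-7) + (-8 + 33)/(20 + 1) = -3983 + 25/21 = -83618/21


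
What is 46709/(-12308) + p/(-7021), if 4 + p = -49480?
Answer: 16535599/5083204 ≈ 3.2530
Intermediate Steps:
p = -49484 (p = -4 - 49480 = -49484)
46709/(-12308) + p/(-7021) = 46709/(-12308) - 49484/(-7021) = 46709*(-1/12308) - 49484*(-1/7021) = -46709/12308 + 49484/7021 = 16535599/5083204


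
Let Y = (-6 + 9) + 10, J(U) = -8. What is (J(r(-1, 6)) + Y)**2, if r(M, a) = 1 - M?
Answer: 25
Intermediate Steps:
Y = 13 (Y = 3 + 10 = 13)
(J(r(-1, 6)) + Y)**2 = (-8 + 13)**2 = 5**2 = 25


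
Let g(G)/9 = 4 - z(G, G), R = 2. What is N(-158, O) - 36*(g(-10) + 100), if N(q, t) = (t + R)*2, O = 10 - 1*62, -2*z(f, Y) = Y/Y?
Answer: -5158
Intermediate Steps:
z(f, Y) = -½ (z(f, Y) = -Y/(2*Y) = -½*1 = -½)
O = -52 (O = 10 - 62 = -52)
N(q, t) = 4 + 2*t (N(q, t) = (t + 2)*2 = (2 + t)*2 = 4 + 2*t)
g(G) = 81/2 (g(G) = 9*(4 - 1*(-½)) = 9*(4 + ½) = 9*(9/2) = 81/2)
N(-158, O) - 36*(g(-10) + 100) = (4 + 2*(-52)) - 36*(81/2 + 100) = (4 - 104) - 36*281/2 = -100 - 1*5058 = -100 - 5058 = -5158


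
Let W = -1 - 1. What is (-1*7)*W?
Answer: 14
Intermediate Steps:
W = -2
(-1*7)*W = -1*7*(-2) = -7*(-2) = 14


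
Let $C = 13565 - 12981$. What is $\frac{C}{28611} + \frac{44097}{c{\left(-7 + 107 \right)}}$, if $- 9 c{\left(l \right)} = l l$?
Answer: $- \frac{11349093403}{286110000} \approx -39.667$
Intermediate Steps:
$c{\left(l \right)} = - \frac{l^{2}}{9}$ ($c{\left(l \right)} = - \frac{l l}{9} = - \frac{l^{2}}{9}$)
$C = 584$
$\frac{C}{28611} + \frac{44097}{c{\left(-7 + 107 \right)}} = \frac{584}{28611} + \frac{44097}{\left(- \frac{1}{9}\right) \left(-7 + 107\right)^{2}} = 584 \cdot \frac{1}{28611} + \frac{44097}{\left(- \frac{1}{9}\right) 100^{2}} = \frac{584}{28611} + \frac{44097}{\left(- \frac{1}{9}\right) 10000} = \frac{584}{28611} + \frac{44097}{- \frac{10000}{9}} = \frac{584}{28611} + 44097 \left(- \frac{9}{10000}\right) = \frac{584}{28611} - \frac{396873}{10000} = - \frac{11349093403}{286110000}$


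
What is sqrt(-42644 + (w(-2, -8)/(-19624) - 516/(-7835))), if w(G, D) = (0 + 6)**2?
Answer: I*sqrt(63007227815258366090)/38438510 ≈ 206.5*I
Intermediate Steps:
w(G, D) = 36 (w(G, D) = 6**2 = 36)
sqrt(-42644 + (w(-2, -8)/(-19624) - 516/(-7835))) = sqrt(-42644 + (36/(-19624) - 516/(-7835))) = sqrt(-42644 + (36*(-1/19624) - 516*(-1/7835))) = sqrt(-42644 + (-9/4906 + 516/7835)) = sqrt(-42644 + 2460981/38438510) = sqrt(-1639169359459/38438510) = I*sqrt(63007227815258366090)/38438510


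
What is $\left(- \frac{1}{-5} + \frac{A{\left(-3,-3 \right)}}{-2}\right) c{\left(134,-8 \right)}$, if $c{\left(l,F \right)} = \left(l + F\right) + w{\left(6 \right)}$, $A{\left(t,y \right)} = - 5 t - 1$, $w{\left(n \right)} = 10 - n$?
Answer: $-884$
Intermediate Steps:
$A{\left(t,y \right)} = -1 - 5 t$
$c{\left(l,F \right)} = 4 + F + l$ ($c{\left(l,F \right)} = \left(l + F\right) + \left(10 - 6\right) = \left(F + l\right) + \left(10 - 6\right) = \left(F + l\right) + 4 = 4 + F + l$)
$\left(- \frac{1}{-5} + \frac{A{\left(-3,-3 \right)}}{-2}\right) c{\left(134,-8 \right)} = \left(- \frac{1}{-5} + \frac{-1 - -15}{-2}\right) \left(4 - 8 + 134\right) = \left(\left(-1\right) \left(- \frac{1}{5}\right) + \left(-1 + 15\right) \left(- \frac{1}{2}\right)\right) 130 = \left(\frac{1}{5} + 14 \left(- \frac{1}{2}\right)\right) 130 = \left(\frac{1}{5} - 7\right) 130 = \left(- \frac{34}{5}\right) 130 = -884$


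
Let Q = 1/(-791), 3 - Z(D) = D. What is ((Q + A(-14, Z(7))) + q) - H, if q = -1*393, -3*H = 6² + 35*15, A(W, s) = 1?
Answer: -162156/791 ≈ -205.00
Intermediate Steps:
Z(D) = 3 - D
Q = -1/791 ≈ -0.0012642
H = -187 (H = -(6² + 35*15)/3 = -(36 + 525)/3 = -⅓*561 = -187)
q = -393
((Q + A(-14, Z(7))) + q) - H = ((-1/791 + 1) - 393) - 1*(-187) = (790/791 - 393) + 187 = -310073/791 + 187 = -162156/791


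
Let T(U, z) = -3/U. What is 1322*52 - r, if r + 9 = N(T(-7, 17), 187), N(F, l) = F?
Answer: 481268/7 ≈ 68753.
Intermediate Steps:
r = -60/7 (r = -9 - 3/(-7) = -9 - 3*(-⅐) = -9 + 3/7 = -60/7 ≈ -8.5714)
1322*52 - r = 1322*52 - 1*(-60/7) = 68744 + 60/7 = 481268/7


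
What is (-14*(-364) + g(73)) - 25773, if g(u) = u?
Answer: -20604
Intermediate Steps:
(-14*(-364) + g(73)) - 25773 = (-14*(-364) + 73) - 25773 = (5096 + 73) - 25773 = 5169 - 25773 = -20604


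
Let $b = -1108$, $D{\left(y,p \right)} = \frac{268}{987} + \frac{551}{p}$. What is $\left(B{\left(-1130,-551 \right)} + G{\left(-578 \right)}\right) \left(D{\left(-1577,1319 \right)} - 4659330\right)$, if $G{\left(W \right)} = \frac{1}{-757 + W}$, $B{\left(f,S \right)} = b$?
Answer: $\frac{8972359665970369141}{1737973755} \approx 5.1625 \cdot 10^{9}$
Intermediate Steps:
$D{\left(y,p \right)} = \frac{268}{987} + \frac{551}{p}$ ($D{\left(y,p \right)} = 268 \cdot \frac{1}{987} + \frac{551}{p} = \frac{268}{987} + \frac{551}{p}$)
$B{\left(f,S \right)} = -1108$
$\left(B{\left(-1130,-551 \right)} + G{\left(-578 \right)}\right) \left(D{\left(-1577,1319 \right)} - 4659330\right) = \left(-1108 + \frac{1}{-757 - 578}\right) \left(\left(\frac{268}{987} + \frac{551}{1319}\right) - 4659330\right) = \left(-1108 + \frac{1}{-1335}\right) \left(\left(\frac{268}{987} + 551 \cdot \frac{1}{1319}\right) - 4659330\right) = \left(-1108 - \frac{1}{1335}\right) \left(\left(\frac{268}{987} + \frac{551}{1319}\right) - 4659330\right) = - \frac{1479181 \left(\frac{897329}{1301853} - 4659330\right)}{1335} = \left(- \frac{1479181}{1335}\right) \left(- \frac{6065761841161}{1301853}\right) = \frac{8972359665970369141}{1737973755}$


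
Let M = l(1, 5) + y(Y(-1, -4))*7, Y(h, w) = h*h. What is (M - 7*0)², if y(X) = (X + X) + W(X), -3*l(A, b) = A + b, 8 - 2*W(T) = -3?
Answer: 10201/4 ≈ 2550.3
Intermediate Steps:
Y(h, w) = h²
W(T) = 11/2 (W(T) = 4 - ½*(-3) = 4 + 3/2 = 11/2)
l(A, b) = -A/3 - b/3 (l(A, b) = -(A + b)/3 = -A/3 - b/3)
y(X) = 11/2 + 2*X (y(X) = (X + X) + 11/2 = 2*X + 11/2 = 11/2 + 2*X)
M = 101/2 (M = (-⅓*1 - ⅓*5) + (11/2 + 2*(-1)²)*7 = (-⅓ - 5/3) + (11/2 + 2*1)*7 = -2 + (11/2 + 2)*7 = -2 + (15/2)*7 = -2 + 105/2 = 101/2 ≈ 50.500)
(M - 7*0)² = (101/2 - 7*0)² = (101/2 - 1*0)² = (101/2 + 0)² = (101/2)² = 10201/4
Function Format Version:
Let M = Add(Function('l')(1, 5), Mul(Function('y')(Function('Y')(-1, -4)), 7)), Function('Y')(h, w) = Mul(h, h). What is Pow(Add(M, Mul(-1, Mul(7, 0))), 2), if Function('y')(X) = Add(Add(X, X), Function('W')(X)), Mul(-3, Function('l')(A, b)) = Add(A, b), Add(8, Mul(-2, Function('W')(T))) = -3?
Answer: Rational(10201, 4) ≈ 2550.3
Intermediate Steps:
Function('Y')(h, w) = Pow(h, 2)
Function('W')(T) = Rational(11, 2) (Function('W')(T) = Add(4, Mul(Rational(-1, 2), -3)) = Add(4, Rational(3, 2)) = Rational(11, 2))
Function('l')(A, b) = Add(Mul(Rational(-1, 3), A), Mul(Rational(-1, 3), b)) (Function('l')(A, b) = Mul(Rational(-1, 3), Add(A, b)) = Add(Mul(Rational(-1, 3), A), Mul(Rational(-1, 3), b)))
Function('y')(X) = Add(Rational(11, 2), Mul(2, X)) (Function('y')(X) = Add(Add(X, X), Rational(11, 2)) = Add(Mul(2, X), Rational(11, 2)) = Add(Rational(11, 2), Mul(2, X)))
M = Rational(101, 2) (M = Add(Add(Mul(Rational(-1, 3), 1), Mul(Rational(-1, 3), 5)), Mul(Add(Rational(11, 2), Mul(2, Pow(-1, 2))), 7)) = Add(Add(Rational(-1, 3), Rational(-5, 3)), Mul(Add(Rational(11, 2), Mul(2, 1)), 7)) = Add(-2, Mul(Add(Rational(11, 2), 2), 7)) = Add(-2, Mul(Rational(15, 2), 7)) = Add(-2, Rational(105, 2)) = Rational(101, 2) ≈ 50.500)
Pow(Add(M, Mul(-1, Mul(7, 0))), 2) = Pow(Add(Rational(101, 2), Mul(-1, Mul(7, 0))), 2) = Pow(Add(Rational(101, 2), Mul(-1, 0)), 2) = Pow(Add(Rational(101, 2), 0), 2) = Pow(Rational(101, 2), 2) = Rational(10201, 4)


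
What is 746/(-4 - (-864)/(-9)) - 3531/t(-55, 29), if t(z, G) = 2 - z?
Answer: -65937/950 ≈ -69.407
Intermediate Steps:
746/(-4 - (-864)/(-9)) - 3531/t(-55, 29) = 746/(-4 - (-864)/(-9)) - 3531/(2 - 1*(-55)) = 746/(-4 - (-864)*(-1)/9) - 3531/(2 + 55) = 746/(-4 - 32*3) - 3531/57 = 746/(-4 - 96) - 3531*1/57 = 746/(-100) - 1177/19 = 746*(-1/100) - 1177/19 = -373/50 - 1177/19 = -65937/950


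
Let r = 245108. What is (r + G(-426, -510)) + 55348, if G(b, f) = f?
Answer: 299946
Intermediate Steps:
(r + G(-426, -510)) + 55348 = (245108 - 510) + 55348 = 244598 + 55348 = 299946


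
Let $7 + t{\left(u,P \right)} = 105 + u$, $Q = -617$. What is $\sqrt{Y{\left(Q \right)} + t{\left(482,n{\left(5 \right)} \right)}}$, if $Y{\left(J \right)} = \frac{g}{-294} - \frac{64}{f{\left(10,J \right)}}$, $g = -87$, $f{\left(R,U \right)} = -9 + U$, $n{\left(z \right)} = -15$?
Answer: $\frac{\sqrt{11144761258}}{4382} \approx 24.091$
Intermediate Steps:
$t{\left(u,P \right)} = 98 + u$ ($t{\left(u,P \right)} = -7 + \left(105 + u\right) = 98 + u$)
$Y{\left(J \right)} = \frac{29}{98} - \frac{64}{-9 + J}$ ($Y{\left(J \right)} = - \frac{87}{-294} - \frac{64}{-9 + J} = \left(-87\right) \left(- \frac{1}{294}\right) - \frac{64}{-9 + J} = \frac{29}{98} - \frac{64}{-9 + J}$)
$\sqrt{Y{\left(Q \right)} + t{\left(482,n{\left(5 \right)} \right)}} = \sqrt{\frac{-6533 + 29 \left(-617\right)}{98 \left(-9 - 617\right)} + \left(98 + 482\right)} = \sqrt{\frac{-6533 - 17893}{98 \left(-626\right)} + 580} = \sqrt{\frac{1}{98} \left(- \frac{1}{626}\right) \left(-24426\right) + 580} = \sqrt{\frac{12213}{30674} + 580} = \sqrt{\frac{17803133}{30674}} = \frac{\sqrt{11144761258}}{4382}$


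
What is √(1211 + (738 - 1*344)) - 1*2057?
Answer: -2057 + √1605 ≈ -2016.9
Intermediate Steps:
√(1211 + (738 - 1*344)) - 1*2057 = √(1211 + (738 - 344)) - 2057 = √(1211 + 394) - 2057 = √1605 - 2057 = -2057 + √1605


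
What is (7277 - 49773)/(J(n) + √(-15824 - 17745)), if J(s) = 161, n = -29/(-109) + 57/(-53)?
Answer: -3420928/29745 + 21248*I*√33569/29745 ≈ -115.01 + 130.88*I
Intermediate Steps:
n = -4676/5777 (n = -29*(-1/109) + 57*(-1/53) = 29/109 - 57/53 = -4676/5777 ≈ -0.80942)
(7277 - 49773)/(J(n) + √(-15824 - 17745)) = (7277 - 49773)/(161 + √(-15824 - 17745)) = -42496/(161 + √(-33569)) = -42496/(161 + I*√33569)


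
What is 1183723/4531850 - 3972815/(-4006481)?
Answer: 22746765366513/18156770919850 ≈ 1.2528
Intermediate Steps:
1183723/4531850 - 3972815/(-4006481) = 1183723*(1/4531850) - 3972815*(-1/4006481) = 1183723/4531850 + 3972815/4006481 = 22746765366513/18156770919850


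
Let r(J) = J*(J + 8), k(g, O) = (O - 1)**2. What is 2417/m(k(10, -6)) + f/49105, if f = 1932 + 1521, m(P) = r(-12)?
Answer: 118852529/2357040 ≈ 50.424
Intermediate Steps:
k(g, O) = (-1 + O)**2
r(J) = J*(8 + J)
m(P) = 48 (m(P) = -12*(8 - 12) = -12*(-4) = 48)
f = 3453
2417/m(k(10, -6)) + f/49105 = 2417/48 + 3453/49105 = 118852529/2357040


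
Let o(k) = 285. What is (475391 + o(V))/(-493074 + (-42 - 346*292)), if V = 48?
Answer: -118919/148537 ≈ -0.80060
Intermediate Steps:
(475391 + o(V))/(-493074 + (-42 - 346*292)) = (475391 + 285)/(-493074 + (-42 - 346*292)) = 475676/(-493074 + (-42 - 101032)) = 475676/(-493074 - 101074) = 475676/(-594148) = 475676*(-1/594148) = -118919/148537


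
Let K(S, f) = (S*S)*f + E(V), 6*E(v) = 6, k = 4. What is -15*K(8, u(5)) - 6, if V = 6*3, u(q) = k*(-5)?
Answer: 19179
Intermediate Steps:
u(q) = -20 (u(q) = 4*(-5) = -20)
V = 18
E(v) = 1 (E(v) = (⅙)*6 = 1)
K(S, f) = 1 + f*S² (K(S, f) = (S*S)*f + 1 = S²*f + 1 = f*S² + 1 = 1 + f*S²)
-15*K(8, u(5)) - 6 = -15*(1 - 20*8²) - 6 = -15*(1 - 20*64) - 6 = -15*(1 - 1280) - 6 = -15*(-1279) - 6 = 19185 - 6 = 19179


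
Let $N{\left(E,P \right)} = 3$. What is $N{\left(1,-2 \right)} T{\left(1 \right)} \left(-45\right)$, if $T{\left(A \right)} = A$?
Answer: $-135$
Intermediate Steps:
$N{\left(1,-2 \right)} T{\left(1 \right)} \left(-45\right) = 3 \cdot 1 \left(-45\right) = 3 \left(-45\right) = -135$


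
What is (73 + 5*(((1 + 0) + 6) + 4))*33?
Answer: 4224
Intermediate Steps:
(73 + 5*(((1 + 0) + 6) + 4))*33 = (73 + 5*((1 + 6) + 4))*33 = (73 + 5*(7 + 4))*33 = (73 + 5*11)*33 = (73 + 55)*33 = 128*33 = 4224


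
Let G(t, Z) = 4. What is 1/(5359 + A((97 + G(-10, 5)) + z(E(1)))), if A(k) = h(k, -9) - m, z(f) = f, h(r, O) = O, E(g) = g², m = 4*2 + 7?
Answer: 1/5335 ≈ 0.00018744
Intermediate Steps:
m = 15 (m = 8 + 7 = 15)
A(k) = -24 (A(k) = -9 - 1*15 = -9 - 15 = -24)
1/(5359 + A((97 + G(-10, 5)) + z(E(1)))) = 1/(5359 - 24) = 1/5335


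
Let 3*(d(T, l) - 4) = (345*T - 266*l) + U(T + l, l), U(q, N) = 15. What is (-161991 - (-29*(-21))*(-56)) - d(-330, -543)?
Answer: -138092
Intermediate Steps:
d(T, l) = 9 + 115*T - 266*l/3 (d(T, l) = 4 + ((345*T - 266*l) + 15)/3 = 4 + ((-266*l + 345*T) + 15)/3 = 4 + (15 - 266*l + 345*T)/3 = 4 + (5 + 115*T - 266*l/3) = 9 + 115*T - 266*l/3)
(-161991 - (-29*(-21))*(-56)) - d(-330, -543) = (-161991 - (-29*(-21))*(-56)) - (9 + 115*(-330) - 266/3*(-543)) = (-161991 - 609*(-56)) - (9 - 37950 + 48146) = (-161991 - 1*(-34104)) - 1*10205 = (-161991 + 34104) - 10205 = -127887 - 10205 = -138092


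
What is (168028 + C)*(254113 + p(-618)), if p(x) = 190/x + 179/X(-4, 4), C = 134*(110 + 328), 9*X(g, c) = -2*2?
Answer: 17774025516520/309 ≈ 5.7521e+10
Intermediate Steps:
X(g, c) = -4/9 (X(g, c) = (-2*2)/9 = (⅑)*(-4) = -4/9)
C = 58692 (C = 134*438 = 58692)
p(x) = -1611/4 + 190/x (p(x) = 190/x + 179/(-4/9) = 190/x + 179*(-9/4) = 190/x - 1611/4 = -1611/4 + 190/x)
(168028 + C)*(254113 + p(-618)) = (168028 + 58692)*(254113 + (-1611/4 + 190/(-618))) = 226720*(254113 + (-1611/4 + 190*(-1/618))) = 226720*(254113 + (-1611/4 - 95/309)) = 226720*(254113 - 498179/1236) = 226720*(313585489/1236) = 17774025516520/309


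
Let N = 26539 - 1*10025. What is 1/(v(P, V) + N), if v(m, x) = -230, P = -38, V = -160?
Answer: 1/16284 ≈ 6.1410e-5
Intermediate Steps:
N = 16514 (N = 26539 - 10025 = 16514)
1/(v(P, V) + N) = 1/(-230 + 16514) = 1/16284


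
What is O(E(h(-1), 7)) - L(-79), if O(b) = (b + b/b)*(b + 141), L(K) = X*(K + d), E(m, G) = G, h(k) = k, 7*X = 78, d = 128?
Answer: 638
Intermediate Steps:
X = 78/7 (X = (⅐)*78 = 78/7 ≈ 11.143)
L(K) = 9984/7 + 78*K/7 (L(K) = 78*(K + 128)/7 = 78*(128 + K)/7 = 9984/7 + 78*K/7)
O(b) = (1 + b)*(141 + b) (O(b) = (b + 1)*(141 + b) = (1 + b)*(141 + b))
O(E(h(-1), 7)) - L(-79) = (141 + 7² + 142*7) - (9984/7 + (78/7)*(-79)) = (141 + 49 + 994) - (9984/7 - 6162/7) = 1184 - 1*546 = 1184 - 546 = 638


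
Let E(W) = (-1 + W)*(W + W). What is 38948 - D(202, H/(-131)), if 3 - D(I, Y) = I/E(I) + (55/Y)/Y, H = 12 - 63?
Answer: 13700134067/348534 ≈ 39308.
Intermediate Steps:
H = -51
E(W) = 2*W*(-1 + W) (E(W) = (-1 + W)*(2*W) = 2*W*(-1 + W))
D(I, Y) = 3 - 55/Y**2 - 1/(2*(-1 + I)) (D(I, Y) = 3 - (I/((2*I*(-1 + I))) + (55/Y)/Y) = 3 - (I*(1/(2*I*(-1 + I))) + 55/Y**2) = 3 - (1/(2*(-1 + I)) + 55/Y**2) = 3 + (-55/Y**2 - 1/(2*(-1 + I))) = 3 - 55/Y**2 - 1/(2*(-1 + I)))
38948 - D(202, H/(-131)) = 38948 - (3 - 55/(-51/(-131))**2 - 1/(2*(-1 + 202))) = 38948 - (3 - 55/(-51*(-1/131))**2 - 1/2/201) = 38948 - (3 - 55/(51/131)**2 - 1/2*1/201) = 38948 - (3 - 55*17161/2601 - 1/402) = 38948 - (3 - 943855/2601 - 1/402) = 38948 - 1*(-125431835/348534) = 38948 + 125431835/348534 = 13700134067/348534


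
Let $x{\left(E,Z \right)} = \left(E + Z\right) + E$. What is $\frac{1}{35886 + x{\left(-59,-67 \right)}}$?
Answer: $\frac{1}{35701} \approx 2.801 \cdot 10^{-5}$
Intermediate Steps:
$x{\left(E,Z \right)} = Z + 2 E$
$\frac{1}{35886 + x{\left(-59,-67 \right)}} = \frac{1}{35886 + \left(-67 + 2 \left(-59\right)\right)} = \frac{1}{35886 - 185} = \frac{1}{35701}$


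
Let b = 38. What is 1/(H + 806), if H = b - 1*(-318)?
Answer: 1/1162 ≈ 0.00086058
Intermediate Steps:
H = 356 (H = 38 - 1*(-318) = 38 + 318 = 356)
1/(H + 806) = 1/(356 + 806) = 1/1162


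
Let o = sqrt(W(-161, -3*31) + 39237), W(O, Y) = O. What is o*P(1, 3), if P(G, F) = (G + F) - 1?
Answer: 6*sqrt(9769) ≈ 593.03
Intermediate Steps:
P(G, F) = -1 + F + G (P(G, F) = (F + G) - 1 = -1 + F + G)
o = 2*sqrt(9769) (o = sqrt(-161 + 39237) = sqrt(39076) = 2*sqrt(9769) ≈ 197.68)
o*P(1, 3) = (2*sqrt(9769))*(-1 + 3 + 1) = (2*sqrt(9769))*3 = 6*sqrt(9769)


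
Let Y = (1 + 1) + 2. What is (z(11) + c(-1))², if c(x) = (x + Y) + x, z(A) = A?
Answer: 169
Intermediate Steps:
Y = 4 (Y = 2 + 2 = 4)
c(x) = 4 + 2*x (c(x) = (x + 4) + x = (4 + x) + x = 4 + 2*x)
(z(11) + c(-1))² = (11 + (4 + 2*(-1)))² = (11 + (4 - 2))² = (11 + 2)² = 13² = 169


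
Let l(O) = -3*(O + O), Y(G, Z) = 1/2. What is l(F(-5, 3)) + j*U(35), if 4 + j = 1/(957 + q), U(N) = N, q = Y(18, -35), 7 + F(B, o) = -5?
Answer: -26030/383 ≈ -67.963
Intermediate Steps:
F(B, o) = -12 (F(B, o) = -7 - 5 = -12)
Y(G, Z) = 1/2
l(O) = -6*O
q = 1/2 ≈ 0.50000
j = -7658/1915 (j = -4 + 1/(957 + 1/2) = -4 + 1/(1915/2) = -4 + 2/1915 = -7658/1915 ≈ -3.9990)
l(F(-5, 3)) + j*U(35) = -6*(-12) - 7658/1915*35 = 72 - 53606/383 = -26030/383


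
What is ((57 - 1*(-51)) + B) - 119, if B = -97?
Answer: -108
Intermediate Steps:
((57 - 1*(-51)) + B) - 119 = ((57 - 1*(-51)) - 97) - 119 = ((57 + 51) - 97) - 119 = (108 - 97) - 119 = 11 - 119 = -108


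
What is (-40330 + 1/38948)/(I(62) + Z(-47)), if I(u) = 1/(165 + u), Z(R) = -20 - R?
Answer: -356565434453/238751240 ≈ -1493.5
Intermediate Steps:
(-40330 + 1/38948)/(I(62) + Z(-47)) = (-40330 + 1/38948)/(1/(165 + 62) + (-20 - 1*(-47))) = (-40330 + 1/38948)/(1/227 + (-20 + 47)) = -1570772839/(38948*(1/227 + 27)) = -1570772839/(38948*6130/227) = -1570772839/38948*227/6130 = -356565434453/238751240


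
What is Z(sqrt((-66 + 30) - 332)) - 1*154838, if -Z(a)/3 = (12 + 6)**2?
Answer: -155810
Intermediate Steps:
Z(a) = -972 (Z(a) = -3*(12 + 6)**2 = -3*18**2 = -3*324 = -972)
Z(sqrt((-66 + 30) - 332)) - 1*154838 = -972 - 1*154838 = -972 - 154838 = -155810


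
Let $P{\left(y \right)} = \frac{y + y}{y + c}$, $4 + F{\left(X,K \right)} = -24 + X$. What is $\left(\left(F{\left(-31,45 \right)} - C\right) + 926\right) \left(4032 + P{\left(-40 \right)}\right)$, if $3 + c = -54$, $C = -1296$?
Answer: $\frac{846130992}{97} \approx 8.723 \cdot 10^{6}$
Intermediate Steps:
$F{\left(X,K \right)} = -28 + X$ ($F{\left(X,K \right)} = -4 + \left(-24 + X\right) = -28 + X$)
$c = -57$ ($c = -3 - 54 = -57$)
$P{\left(y \right)} = \frac{2 y}{-57 + y}$ ($P{\left(y \right)} = \frac{y + y}{y - 57} = \frac{2 y}{-57 + y}$)
$\left(\left(F{\left(-31,45 \right)} - C\right) + 926\right) \left(4032 + P{\left(-40 \right)}\right) = \left(\left(\left(-28 - 31\right) - -1296\right) + 926\right) \left(4032 + 2 \left(-40\right) \frac{1}{-57 - 40}\right) = \left(\left(-59 + 1296\right) + 926\right) \left(4032 + 2 \left(-40\right) \frac{1}{-97}\right) = \left(1237 + 926\right) \left(4032 + 2 \left(-40\right) \left(- \frac{1}{97}\right)\right) = 2163 \left(4032 + \frac{80}{97}\right) = 2163 \cdot \frac{391184}{97} = \frac{846130992}{97}$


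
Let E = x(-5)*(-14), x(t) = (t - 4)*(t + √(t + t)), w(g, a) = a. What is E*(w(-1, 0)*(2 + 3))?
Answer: 0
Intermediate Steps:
x(t) = (-4 + t)*(t + √2*√t) (x(t) = (-4 + t)*(t + √(2*t)) = (-4 + t)*(t + √2*√t))
E = -630 + 126*I*√10 (E = ((-5)² - 4*(-5) + √2*(-5)^(3/2) - 4*√2*√(-5))*(-14) = (25 + 20 + √2*(-5*I*√5) - 4*√2*I*√5)*(-14) = (25 + 20 - 5*I*√10 - 4*I*√10)*(-14) = (45 - 9*I*√10)*(-14) = -630 + 126*I*√10 ≈ -630.0 + 398.45*I)
E*(w(-1, 0)*(2 + 3)) = (-630 + 126*I*√10)*(0*(2 + 3)) = (-630 + 126*I*√10)*(0*5) = (-630 + 126*I*√10)*0 = 0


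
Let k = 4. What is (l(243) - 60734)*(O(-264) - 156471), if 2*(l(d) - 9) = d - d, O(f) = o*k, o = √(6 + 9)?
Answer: 9501701475 - 242900*√15 ≈ 9.5008e+9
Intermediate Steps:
o = √15 ≈ 3.8730
O(f) = 4*√15 (O(f) = √15*4 = 4*√15)
l(d) = 9 (l(d) = 9 + (d - d)/2 = 9 + (½)*0 = 9 + 0 = 9)
(l(243) - 60734)*(O(-264) - 156471) = (9 - 60734)*(4*√15 - 156471) = -60725*(-156471 + 4*√15) = 9501701475 - 242900*√15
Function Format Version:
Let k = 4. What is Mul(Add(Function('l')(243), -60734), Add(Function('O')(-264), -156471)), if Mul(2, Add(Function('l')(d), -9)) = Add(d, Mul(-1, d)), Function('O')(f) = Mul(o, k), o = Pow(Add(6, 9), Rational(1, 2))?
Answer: Add(9501701475, Mul(-242900, Pow(15, Rational(1, 2)))) ≈ 9.5008e+9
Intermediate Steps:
o = Pow(15, Rational(1, 2)) ≈ 3.8730
Function('O')(f) = Mul(4, Pow(15, Rational(1, 2))) (Function('O')(f) = Mul(Pow(15, Rational(1, 2)), 4) = Mul(4, Pow(15, Rational(1, 2))))
Function('l')(d) = 9 (Function('l')(d) = Add(9, Mul(Rational(1, 2), Add(d, Mul(-1, d)))) = Add(9, Mul(Rational(1, 2), 0)) = Add(9, 0) = 9)
Mul(Add(Function('l')(243), -60734), Add(Function('O')(-264), -156471)) = Mul(Add(9, -60734), Add(Mul(4, Pow(15, Rational(1, 2))), -156471)) = Mul(-60725, Add(-156471, Mul(4, Pow(15, Rational(1, 2))))) = Add(9501701475, Mul(-242900, Pow(15, Rational(1, 2))))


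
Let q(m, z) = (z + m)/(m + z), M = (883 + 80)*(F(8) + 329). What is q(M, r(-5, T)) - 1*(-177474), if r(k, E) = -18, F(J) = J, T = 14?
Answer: 177475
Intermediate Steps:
M = 324531 (M = (883 + 80)*(8 + 329) = 963*337 = 324531)
q(m, z) = 1 (q(m, z) = (m + z)/(m + z) = 1)
q(M, r(-5, T)) - 1*(-177474) = 1 - 1*(-177474) = 1 + 177474 = 177475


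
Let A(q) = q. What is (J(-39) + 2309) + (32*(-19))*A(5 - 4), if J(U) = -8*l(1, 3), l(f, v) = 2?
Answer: 1685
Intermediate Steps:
J(U) = -16 (J(U) = -8*2 = -16)
(J(-39) + 2309) + (32*(-19))*A(5 - 4) = (-16 + 2309) + (32*(-19))*(5 - 4) = 2293 - 608*1 = 2293 - 608 = 1685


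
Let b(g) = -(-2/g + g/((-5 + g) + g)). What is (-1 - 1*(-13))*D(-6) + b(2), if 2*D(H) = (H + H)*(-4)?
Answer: 291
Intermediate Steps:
b(g) = 2/g - g/(-5 + 2*g) (b(g) = -(-2/g + g/(-5 + 2*g)) = 2/g - g/(-5 + 2*g))
D(H) = -4*H (D(H) = ((H + H)*(-4))/2 = ((2*H)*(-4))/2 = (-8*H)/2 = -4*H)
(-1 - 1*(-13))*D(-6) + b(2) = (-1 - 1*(-13))*(-4*(-6)) + (-10 - 1*2**2 + 4*2)/(2*(-5 + 2*2)) = (-1 + 13)*24 + (-10 - 1*4 + 8)/(2*(-5 + 4)) = 12*24 + (1/2)*(-10 - 4 + 8)/(-1) = 288 + (1/2)*(-1)*(-6) = 288 + 3 = 291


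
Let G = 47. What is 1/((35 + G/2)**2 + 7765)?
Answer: 4/44749 ≈ 8.9387e-5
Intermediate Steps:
1/((35 + G/2)**2 + 7765) = 1/((35 + 47/2)**2 + 7765) = 1/((117/2)**2 + 7765) = 1/(13689/4 + 7765) = 1/(44749/4) = 4/44749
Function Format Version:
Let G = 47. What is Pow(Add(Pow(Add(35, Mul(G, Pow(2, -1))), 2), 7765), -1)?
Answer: Rational(4, 44749) ≈ 8.9387e-5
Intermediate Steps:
Pow(Add(Pow(Add(35, Mul(G, Pow(2, -1))), 2), 7765), -1) = Pow(Add(Pow(Add(35, Mul(47, Pow(2, -1))), 2), 7765), -1) = Pow(Add(Pow(Add(35, Mul(47, Rational(1, 2))), 2), 7765), -1) = Pow(Add(Pow(Add(35, Rational(47, 2)), 2), 7765), -1) = Pow(Add(Pow(Rational(117, 2), 2), 7765), -1) = Pow(Add(Rational(13689, 4), 7765), -1) = Pow(Rational(44749, 4), -1) = Rational(4, 44749)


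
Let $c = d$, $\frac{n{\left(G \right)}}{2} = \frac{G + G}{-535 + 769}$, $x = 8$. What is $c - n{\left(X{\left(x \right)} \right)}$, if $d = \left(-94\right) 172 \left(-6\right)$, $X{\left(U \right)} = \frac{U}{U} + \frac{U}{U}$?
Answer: $\frac{11349932}{117} \approx 97008.0$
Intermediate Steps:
$X{\left(U \right)} = 2$ ($X{\left(U \right)} = 1 + 1 = 2$)
$d = 97008$ ($d = \left(-16168\right) \left(-6\right) = 97008$)
$n{\left(G \right)} = \frac{2 G}{117}$ ($n{\left(G \right)} = 2 \frac{G + G}{-535 + 769} = 2 \frac{2 G}{234} = 2 \cdot 2 G \frac{1}{234} = 2 \frac{G}{117} = \frac{2 G}{117}$)
$c = 97008$
$c - n{\left(X{\left(x \right)} \right)} = 97008 - \frac{2}{117} \cdot 2 = 97008 - \frac{4}{117} = \frac{11349932}{117}$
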